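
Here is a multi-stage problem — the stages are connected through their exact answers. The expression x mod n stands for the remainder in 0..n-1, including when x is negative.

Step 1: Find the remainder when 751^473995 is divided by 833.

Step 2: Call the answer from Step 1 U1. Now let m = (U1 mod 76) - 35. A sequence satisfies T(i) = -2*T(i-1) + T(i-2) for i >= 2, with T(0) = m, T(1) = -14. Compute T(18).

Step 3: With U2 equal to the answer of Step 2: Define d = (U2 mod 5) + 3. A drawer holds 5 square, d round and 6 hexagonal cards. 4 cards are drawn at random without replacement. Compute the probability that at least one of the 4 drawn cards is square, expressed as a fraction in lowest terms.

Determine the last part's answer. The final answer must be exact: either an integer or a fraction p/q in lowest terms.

Step 1: squarings mod 833: 751^1=751, 751^2=60, 751^4=268, 751^8=186, 751^16=443, 751^32=494, 751^64=800, 751^128=256, 751^256=562, 751^512=137, 751^1024=443, 751^2048=494, 751^4096=800, 751^8192=256, 751^16384=562, 751^32768=137, 751^65536=443, 751^131072=494, 751^262144=800; 751^473995 = 751^1 * 751^2 * 751^8 * 751^128 * 751^256 * 751^512 * 751^2048 * 751^4096 * 751^8192 * 751^65536 * 751^131072 * 751^262144 = 415 (mod 833); answer 415
Step 2: U1 = 415; m = 0; T(2) = -2*(-14) + 1*(0) = 28; iterating: T(2)=28, T(3)=-70, T(4)=168, T(5)=-406, T(6)=980, T(7)=-2366, T(8)=5712, T(9)=-13790, T(10)=33292, T(11)=-80374, T(12)=194040, T(13)=-468454, T(14)=1130948, T(15)=-2730350, T(16)=6591648, T(17)=-15913646, T(18)=38418940; answer 38418940
Step 3: U2 = 38418940; d = 3; total draws C(14,4) = 1001; complement C(9,4) = 126; favorable 1001 - 126 = 875; P = 125/143; answer 125/143

125/143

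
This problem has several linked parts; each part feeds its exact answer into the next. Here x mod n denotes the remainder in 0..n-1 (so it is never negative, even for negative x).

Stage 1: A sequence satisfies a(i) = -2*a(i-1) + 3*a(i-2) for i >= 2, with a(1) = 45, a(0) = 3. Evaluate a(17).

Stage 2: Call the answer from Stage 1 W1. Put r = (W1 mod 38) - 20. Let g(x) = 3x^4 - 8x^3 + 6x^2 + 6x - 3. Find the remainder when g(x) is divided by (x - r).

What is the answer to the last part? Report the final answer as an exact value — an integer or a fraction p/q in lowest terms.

492

Stage 1: a(2) = -2*(45) + 3*(3) = -81; iterating: a(2)=-81, a(3)=297, a(4)=-837, a(5)=2565, a(6)=-7641, a(7)=22977, a(8)=-68877, a(9)=206685, a(10)=-620001, a(11)=1860057, a(12)=-5580117, a(13)=16740405, a(14)=-50221161, a(15)=150663537, a(16)=-451990557, a(17)=1355971725; answer 1355971725
Stage 2: W1 = 1355971725; r = -3; remainder = value at the root: 3*(-3)^4 - 8*(-3)^3 + 6*(-3)^2 + 6*(-3)^1 - 3 = (243) + (216) + (54) + (-18) + (-3) = 492; answer 492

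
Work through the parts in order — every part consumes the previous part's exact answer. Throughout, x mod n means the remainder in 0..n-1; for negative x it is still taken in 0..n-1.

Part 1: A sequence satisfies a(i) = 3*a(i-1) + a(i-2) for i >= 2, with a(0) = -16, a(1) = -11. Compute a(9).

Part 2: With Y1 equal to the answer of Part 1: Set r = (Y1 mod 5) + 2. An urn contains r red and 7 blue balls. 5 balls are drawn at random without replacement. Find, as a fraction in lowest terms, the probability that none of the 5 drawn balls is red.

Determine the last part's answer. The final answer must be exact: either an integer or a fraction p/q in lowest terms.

Part 1: a(2) = 3*(-11) + 1*(-16) = -49; iterating: a(2)=-49, a(3)=-158, a(4)=-523, a(5)=-1727, a(6)=-5704, a(7)=-18839, a(8)=-62221, a(9)=-205502; answer -205502
Part 2: Y1 = -205502; r = 5; total draws C(12,5) = 792; favorable C(7,5) = 21; P = 7/264; answer 7/264

7/264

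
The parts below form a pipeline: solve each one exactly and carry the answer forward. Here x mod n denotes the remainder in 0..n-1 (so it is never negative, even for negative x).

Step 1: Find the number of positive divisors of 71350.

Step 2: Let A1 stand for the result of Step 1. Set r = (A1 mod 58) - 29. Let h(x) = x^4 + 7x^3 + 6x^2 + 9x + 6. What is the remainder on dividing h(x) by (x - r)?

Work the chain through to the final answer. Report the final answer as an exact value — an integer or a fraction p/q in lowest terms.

Step 1: 71350 = 2 * 5^2 * 1427; number of divisors = (1+1) * (2+1) * (1+1) = 12; answer 12
Step 2: A1 = 12; r = -17; remainder = value at the root: 1*(-17)^4 + 7*(-17)^3 + 6*(-17)^2 + 9*(-17)^1 + 6 = (83521) + (-34391) + (1734) + (-153) + (6) = 50717; answer 50717

50717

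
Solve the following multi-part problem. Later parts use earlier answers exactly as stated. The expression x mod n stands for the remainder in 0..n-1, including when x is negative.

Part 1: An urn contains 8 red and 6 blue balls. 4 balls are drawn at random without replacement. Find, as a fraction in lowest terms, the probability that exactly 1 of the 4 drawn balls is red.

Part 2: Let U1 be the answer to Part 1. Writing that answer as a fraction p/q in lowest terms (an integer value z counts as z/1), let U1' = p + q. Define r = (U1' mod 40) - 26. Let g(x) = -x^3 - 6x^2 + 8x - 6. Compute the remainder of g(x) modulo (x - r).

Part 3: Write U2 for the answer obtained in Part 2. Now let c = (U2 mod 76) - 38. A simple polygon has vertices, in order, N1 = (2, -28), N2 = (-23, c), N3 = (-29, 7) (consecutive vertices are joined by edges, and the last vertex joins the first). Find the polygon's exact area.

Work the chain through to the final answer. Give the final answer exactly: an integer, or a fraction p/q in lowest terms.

43

Part 1: total draws C(14,4) = 1001; favorable C(8,1)*C(6,3) = 160; P = 160/1001; answer 160/1001
Part 2: U1 = 160/1001; threaded value p + q = 1161; r = -25; remainder = value at the root: -1*(-25)^3 - 6*(-25)^2 + 8*(-25)^1 - 6 = (15625) + (-3750) + (-200) + (-6) = 11669; answer 11669
Part 3: U2 = 11669; c = 3; cross terms: (2*3 - -23*-28)=-638, (-23*7 - -29*3)=-74, (-29*-28 - 2*7)=798; twice the area = |86| = 86; area = 43; answer 43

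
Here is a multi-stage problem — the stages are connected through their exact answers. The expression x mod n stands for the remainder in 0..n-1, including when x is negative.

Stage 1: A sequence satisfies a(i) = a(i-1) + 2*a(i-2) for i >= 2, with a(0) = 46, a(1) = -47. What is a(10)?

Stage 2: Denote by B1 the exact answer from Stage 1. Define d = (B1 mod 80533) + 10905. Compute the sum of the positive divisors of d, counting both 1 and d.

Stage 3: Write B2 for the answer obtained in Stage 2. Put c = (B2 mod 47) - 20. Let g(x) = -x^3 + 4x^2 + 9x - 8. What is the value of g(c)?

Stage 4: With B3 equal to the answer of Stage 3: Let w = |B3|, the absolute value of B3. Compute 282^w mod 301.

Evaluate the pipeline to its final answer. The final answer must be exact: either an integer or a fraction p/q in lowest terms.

Stage 1: a(2) = 1*(-47) + 2*(46) = 45; iterating: a(2)=45, a(3)=-49, a(4)=41, a(5)=-57, a(6)=25, a(7)=-89, a(8)=-39, a(9)=-217, a(10)=-295; answer -295
Stage 2: B1 = -295; d = 91143; 91143 = 3^2 * 13 * 19 * 41; sigma = (1 + 3 + 9) * (1 + 13) * (1 + 19) * (1 + 41) = 13 * 14 * 20 * 42 = 152880; answer 152880
Stage 3: B2 = 152880; c = 16; -1*(16)^3 + 4*(16)^2 + 9*(16)^1 - 8 = (-4096) + (1024) + (144) + (-8) = -2936; answer -2936
Stage 4: B3 = -2936; w = 2936; squarings mod 301: 282^1=282, 282^2=60, 282^4=289, 282^8=144, 282^16=268, 282^32=186, 282^64=282, 282^128=60, 282^256=289, 282^512=144, 282^1024=268, 282^2048=186; 282^2936 = 282^8 * 282^16 * 282^32 * 282^64 * 282^256 * 282^512 * 282^2048 = 25 (mod 301); answer 25

25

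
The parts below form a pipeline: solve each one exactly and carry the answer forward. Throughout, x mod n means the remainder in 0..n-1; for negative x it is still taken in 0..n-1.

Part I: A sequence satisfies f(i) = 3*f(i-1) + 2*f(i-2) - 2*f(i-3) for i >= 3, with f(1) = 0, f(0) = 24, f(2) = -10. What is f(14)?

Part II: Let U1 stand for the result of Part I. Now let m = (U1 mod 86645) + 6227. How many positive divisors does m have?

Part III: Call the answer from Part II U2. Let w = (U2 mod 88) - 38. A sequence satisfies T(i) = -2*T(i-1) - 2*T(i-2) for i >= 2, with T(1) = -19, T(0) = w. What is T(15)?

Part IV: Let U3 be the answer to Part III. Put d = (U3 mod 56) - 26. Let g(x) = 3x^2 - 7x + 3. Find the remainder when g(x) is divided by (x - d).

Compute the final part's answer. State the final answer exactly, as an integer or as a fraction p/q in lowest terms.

69

Part I: f(3) = 3*(-10) + 2*(0) - 2*(24) = -78; iterating: f(3)=-78, f(4)=-254, f(5)=-898, f(6)=-3046, f(7)=-10426, f(8)=-35574, f(9)=-121482, f(10)=-414742, f(11)=-1416042, f(12)=-4834646, f(13)=-16506538, f(14)=-56356822; answer -56356822
Part II: U1 = -56356822; m = 55300; 55300 = 2^2 * 5^2 * 7 * 79; number of divisors = (2+1) * (2+1) * (1+1) * (1+1) = 36; answer 36
Part III: U2 = 36; w = -2; T(2) = -2*(-19) - 2*(-2) = 42; iterating: T(2)=42, T(3)=-46, T(4)=8, T(5)=76, T(6)=-168, T(7)=184, T(8)=-32, T(9)=-304, T(10)=672, T(11)=-736, T(12)=128, T(13)=1216, T(14)=-2688, T(15)=2944; answer 2944
Part IV: U3 = 2944; d = 6; remainder = value at the root: 3*(6)^2 - 7*(6)^1 + 3 = (108) + (-42) + (3) = 69; answer 69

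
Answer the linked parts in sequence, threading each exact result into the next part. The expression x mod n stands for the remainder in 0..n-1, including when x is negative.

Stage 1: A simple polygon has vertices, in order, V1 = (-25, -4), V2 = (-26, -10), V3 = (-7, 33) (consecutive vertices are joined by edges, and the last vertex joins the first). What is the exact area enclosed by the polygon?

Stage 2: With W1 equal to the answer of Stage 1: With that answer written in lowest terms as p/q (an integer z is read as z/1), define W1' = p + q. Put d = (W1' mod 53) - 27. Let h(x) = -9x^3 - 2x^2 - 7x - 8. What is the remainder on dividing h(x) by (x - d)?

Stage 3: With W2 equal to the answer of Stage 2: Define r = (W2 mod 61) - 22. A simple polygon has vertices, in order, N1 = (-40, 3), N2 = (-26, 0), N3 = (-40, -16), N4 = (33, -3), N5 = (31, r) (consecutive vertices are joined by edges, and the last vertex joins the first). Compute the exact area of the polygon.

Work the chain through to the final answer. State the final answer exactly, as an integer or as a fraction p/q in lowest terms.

Stage 1: cross terms: (-25*-10 - -26*-4)=146, (-26*33 - -7*-10)=-928, (-7*-4 - -25*33)=853; twice the area = |71| = 71; area = 71/2; answer 71/2
Stage 2: W1 = 71/2; threaded value p + q = 73; d = -7; remainder = value at the root: -9*(-7)^3 - 2*(-7)^2 - 7*(-7)^1 - 8 = (3087) + (-98) + (49) + (-8) = 3030; answer 3030
Stage 3: W2 = 3030; r = 19; cross terms: (-40*0 - -26*3)=78, (-26*-16 - -40*0)=416, (-40*-3 - 33*-16)=648, (33*19 - 31*-3)=720, (31*3 - -40*19)=853; twice the area = |2715| = 2715; area = 2715/2; answer 2715/2

2715/2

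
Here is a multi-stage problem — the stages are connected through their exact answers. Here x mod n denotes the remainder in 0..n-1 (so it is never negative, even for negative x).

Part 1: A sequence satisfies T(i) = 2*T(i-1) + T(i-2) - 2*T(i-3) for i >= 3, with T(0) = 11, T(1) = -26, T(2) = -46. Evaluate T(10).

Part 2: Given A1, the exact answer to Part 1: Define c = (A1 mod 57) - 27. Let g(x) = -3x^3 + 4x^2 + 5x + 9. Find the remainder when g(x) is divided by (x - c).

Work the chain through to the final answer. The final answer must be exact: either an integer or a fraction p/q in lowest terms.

Part 1: T(3) = 2*(-46) + 1*(-26) - 2*(11) = -140; iterating: T(3)=-140, T(4)=-274, T(5)=-596, T(6)=-1186, T(7)=-2420, T(8)=-4834, T(9)=-9716, T(10)=-19426; answer -19426
Part 2: A1 = -19426; c = -16; remainder = value at the root: -3*(-16)^3 + 4*(-16)^2 + 5*(-16)^1 + 9 = (12288) + (1024) + (-80) + (9) = 13241; answer 13241

13241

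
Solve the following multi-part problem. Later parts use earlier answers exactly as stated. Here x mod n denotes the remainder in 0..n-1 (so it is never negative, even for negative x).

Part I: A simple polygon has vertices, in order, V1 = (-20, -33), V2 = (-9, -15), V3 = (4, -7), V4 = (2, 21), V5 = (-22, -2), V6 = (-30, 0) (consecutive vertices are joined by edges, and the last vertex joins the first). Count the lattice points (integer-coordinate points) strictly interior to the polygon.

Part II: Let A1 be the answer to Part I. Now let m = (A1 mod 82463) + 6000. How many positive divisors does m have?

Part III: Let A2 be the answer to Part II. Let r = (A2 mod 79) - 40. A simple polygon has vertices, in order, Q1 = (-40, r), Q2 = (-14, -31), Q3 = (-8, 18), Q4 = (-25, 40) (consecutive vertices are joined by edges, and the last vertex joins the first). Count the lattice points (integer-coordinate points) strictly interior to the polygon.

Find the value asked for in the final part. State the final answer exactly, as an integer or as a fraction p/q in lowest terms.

1442

Part I: cross terms: (-20*-15 - -9*-33)=3, (-9*-7 - 4*-15)=123, (4*21 - 2*-7)=98, (2*-2 - -22*21)=458, (-22*0 - -30*-2)=-60, (-30*-33 - -20*0)=990; twice the area = |1612| = 1612; area = 806; boundary points = 1 + 1 + 2 + 1 + 2 + 1 = 8; strictly interior points = area - boundary/2 + 1 = 803; answer 803
Part II: A1 = 803; m = 6803; 6803 is prime, so its only divisors are 1 and 6803; count = 2; answer 2
Part III: A2 = 2; r = -38; cross terms: (-40*-31 - -14*-38)=708, (-14*18 - -8*-31)=-500, (-8*40 - -25*18)=130, (-25*-38 - -40*40)=2550; twice the area = |2888| = 2888; area = 1444; boundary points = 1 + 1 + 1 + 3 = 6; strictly interior points = area - boundary/2 + 1 = 1442; answer 1442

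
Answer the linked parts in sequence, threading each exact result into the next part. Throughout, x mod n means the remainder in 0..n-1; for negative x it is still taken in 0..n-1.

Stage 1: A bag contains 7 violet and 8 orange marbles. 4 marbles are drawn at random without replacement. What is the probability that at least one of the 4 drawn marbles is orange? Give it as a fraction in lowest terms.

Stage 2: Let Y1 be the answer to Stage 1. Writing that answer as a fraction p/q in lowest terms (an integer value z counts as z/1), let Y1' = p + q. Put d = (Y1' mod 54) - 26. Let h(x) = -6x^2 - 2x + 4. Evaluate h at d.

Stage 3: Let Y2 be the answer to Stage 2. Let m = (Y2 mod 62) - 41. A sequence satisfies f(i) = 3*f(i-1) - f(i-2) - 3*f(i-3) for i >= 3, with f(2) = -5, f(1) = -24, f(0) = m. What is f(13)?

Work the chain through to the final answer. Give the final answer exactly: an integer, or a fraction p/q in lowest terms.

Stage 1: total draws C(15,4) = 1365; complement C(7,4) = 35; favorable 1365 - 35 = 1330; P = 38/39; answer 38/39
Stage 2: Y1 = 38/39; threaded value p + q = 77; d = -3; -6*(-3)^2 - 2*(-3)^1 + 4 = (-54) + (6) + (4) = -44; answer -44
Stage 3: Y2 = -44; m = -23; f(3) = 3*(-5) - 1*(-24) - 3*(-23) = 78; iterating: f(3)=78, f(4)=311, f(5)=870, f(6)=2065, f(7)=4392, f(8)=8501, f(9)=14916, f(10)=23071, f(11)=28794, f(12)=18563, f(13)=-42318; answer -42318

-42318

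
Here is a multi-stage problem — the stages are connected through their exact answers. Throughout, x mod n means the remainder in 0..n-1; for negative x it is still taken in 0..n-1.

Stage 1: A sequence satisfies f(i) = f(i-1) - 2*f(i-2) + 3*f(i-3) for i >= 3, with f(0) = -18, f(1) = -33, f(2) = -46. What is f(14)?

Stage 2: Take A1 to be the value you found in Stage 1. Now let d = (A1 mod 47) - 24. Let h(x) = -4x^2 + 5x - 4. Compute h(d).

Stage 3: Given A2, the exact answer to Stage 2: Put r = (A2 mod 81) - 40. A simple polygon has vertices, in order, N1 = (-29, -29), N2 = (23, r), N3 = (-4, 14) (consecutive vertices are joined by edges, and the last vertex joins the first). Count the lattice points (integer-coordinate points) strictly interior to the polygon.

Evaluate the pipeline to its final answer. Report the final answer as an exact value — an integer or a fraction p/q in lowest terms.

Stage 1: f(3) = 1*(-46) - 2*(-33) + 3*(-18) = -34; iterating: f(3)=-34, f(4)=-41, f(5)=-111, f(6)=-131, f(7)=-32, f(8)=-103, f(9)=-432, f(10)=-322, f(11)=233, f(12)=-419, f(13)=-1851, f(14)=-314; answer -314
Stage 2: A1 = -314; d = -9; -4*(-9)^2 + 5*(-9)^1 - 4 = (-324) + (-45) + (-4) = -373; answer -373
Stage 3: A2 = -373; r = -8; cross terms: (-29*-8 - 23*-29)=899, (23*14 - -4*-8)=290, (-4*-29 - -29*14)=522; twice the area = |1711| = 1711; area = 1711/2; boundary points = 1 + 1 + 1 = 3; strictly interior points = area - boundary/2 + 1 = 855; answer 855

855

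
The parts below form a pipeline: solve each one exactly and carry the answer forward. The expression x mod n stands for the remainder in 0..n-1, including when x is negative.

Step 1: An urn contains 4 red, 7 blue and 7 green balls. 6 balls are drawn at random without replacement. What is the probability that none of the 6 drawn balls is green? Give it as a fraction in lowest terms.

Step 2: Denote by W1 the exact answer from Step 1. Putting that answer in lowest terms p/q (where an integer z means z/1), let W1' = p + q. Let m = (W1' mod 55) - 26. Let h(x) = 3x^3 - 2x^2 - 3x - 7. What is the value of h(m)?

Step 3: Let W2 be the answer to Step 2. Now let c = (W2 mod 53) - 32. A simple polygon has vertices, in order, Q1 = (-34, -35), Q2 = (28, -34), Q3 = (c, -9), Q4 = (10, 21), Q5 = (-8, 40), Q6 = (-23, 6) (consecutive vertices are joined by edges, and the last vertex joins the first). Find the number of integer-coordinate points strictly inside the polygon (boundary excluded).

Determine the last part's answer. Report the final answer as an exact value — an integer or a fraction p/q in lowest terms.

2594

Step 1: total draws C(18,6) = 18564; favorable C(11,6) = 462; P = 11/442; answer 11/442
Step 2: W1 = 11/442; threaded value p + q = 453; m = -13; 3*(-13)^3 - 2*(-13)^2 - 3*(-13)^1 - 7 = (-6591) + (-338) + (39) + (-7) = -6897; answer -6897
Step 3: W2 = -6897; c = 14; cross terms: (-34*-34 - 28*-35)=2136, (28*-9 - 14*-34)=224, (14*21 - 10*-9)=384, (10*40 - -8*21)=568, (-8*6 - -23*40)=872, (-23*-35 - -34*6)=1009; twice the area = |5193| = 5193; area = 5193/2; boundary points = 1 + 1 + 2 + 1 + 1 + 1 = 7; strictly interior points = area - boundary/2 + 1 = 2594; answer 2594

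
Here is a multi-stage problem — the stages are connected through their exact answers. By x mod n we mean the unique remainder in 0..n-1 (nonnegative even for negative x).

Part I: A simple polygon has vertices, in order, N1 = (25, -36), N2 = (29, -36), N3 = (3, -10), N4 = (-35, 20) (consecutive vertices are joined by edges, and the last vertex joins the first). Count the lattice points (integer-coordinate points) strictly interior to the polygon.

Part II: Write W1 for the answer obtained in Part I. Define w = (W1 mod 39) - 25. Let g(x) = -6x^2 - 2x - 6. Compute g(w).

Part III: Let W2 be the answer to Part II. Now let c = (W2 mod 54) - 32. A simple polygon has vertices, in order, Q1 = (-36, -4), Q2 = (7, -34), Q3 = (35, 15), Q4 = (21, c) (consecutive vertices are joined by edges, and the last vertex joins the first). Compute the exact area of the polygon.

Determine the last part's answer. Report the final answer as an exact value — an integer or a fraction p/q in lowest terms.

Part I: cross terms: (25*-36 - 29*-36)=144, (29*-10 - 3*-36)=-182, (3*20 - -35*-10)=-290, (-35*-36 - 25*20)=760; twice the area = |432| = 432; area = 216; boundary points = 4 + 26 + 2 + 4 = 36; strictly interior points = area - boundary/2 + 1 = 199; answer 199
Part II: W1 = 199; w = -21; -6*(-21)^2 - 2*(-21)^1 - 6 = (-2646) + (42) + (-6) = -2610; answer -2610
Part III: W2 = -2610; c = 4; cross terms: (-36*-34 - 7*-4)=1252, (7*15 - 35*-34)=1295, (35*4 - 21*15)=-175, (21*-4 - -36*4)=60; twice the area = |2432| = 2432; area = 1216; answer 1216

1216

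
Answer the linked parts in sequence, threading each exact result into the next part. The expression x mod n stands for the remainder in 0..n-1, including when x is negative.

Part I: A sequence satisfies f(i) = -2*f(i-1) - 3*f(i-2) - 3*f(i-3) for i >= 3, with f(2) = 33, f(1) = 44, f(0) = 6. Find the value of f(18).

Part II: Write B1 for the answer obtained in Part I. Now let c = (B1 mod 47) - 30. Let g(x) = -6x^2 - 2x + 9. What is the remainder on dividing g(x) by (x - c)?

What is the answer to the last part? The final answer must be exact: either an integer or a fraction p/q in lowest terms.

Part I: f(3) = -2*(33) - 3*(44) - 3*(6) = -216; iterating: f(3)=-216, f(4)=201, f(5)=147, f(6)=-249, f(7)=-546, f(8)=1398, f(9)=-411, f(10)=-1734, f(11)=507, f(12)=5421, f(13)=-7161, f(14)=-3462, f(15)=12144, f(16)=7581, f(17)=-41208, f(18)=23241; answer 23241
Part II: B1 = 23241; c = -7; remainder = value at the root: -6*(-7)^2 - 2*(-7)^1 + 9 = (-294) + (14) + (9) = -271; answer -271

-271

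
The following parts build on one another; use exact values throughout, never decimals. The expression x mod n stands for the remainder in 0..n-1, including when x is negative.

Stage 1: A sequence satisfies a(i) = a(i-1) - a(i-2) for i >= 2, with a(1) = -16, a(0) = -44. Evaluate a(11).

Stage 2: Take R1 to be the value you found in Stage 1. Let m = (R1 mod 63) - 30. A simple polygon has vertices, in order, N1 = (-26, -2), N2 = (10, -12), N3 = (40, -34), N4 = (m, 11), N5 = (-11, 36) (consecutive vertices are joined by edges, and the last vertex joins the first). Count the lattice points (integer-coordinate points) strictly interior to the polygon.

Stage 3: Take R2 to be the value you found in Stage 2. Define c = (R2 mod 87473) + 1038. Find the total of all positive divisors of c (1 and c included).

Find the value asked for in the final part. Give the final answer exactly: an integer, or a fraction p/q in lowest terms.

Stage 1: a(2) = 1*(-16) - 1*(-44) = 28; iterating: a(2)=28, a(3)=44, a(4)=16, a(5)=-28, a(6)=-44, a(7)=-16, a(8)=28, a(9)=44, a(10)=16, a(11)=-28; answer -28
Stage 2: R1 = -28; m = 5; cross terms: (-26*-12 - 10*-2)=332, (10*-34 - 40*-12)=140, (40*11 - 5*-34)=610, (5*36 - -11*11)=301, (-11*-2 - -26*36)=958; twice the area = |2341| = 2341; area = 2341/2; boundary points = 2 + 2 + 5 + 1 + 1 = 11; strictly interior points = area - boundary/2 + 1 = 1166; answer 1166
Stage 3: R2 = 1166; c = 2204; 2204 = 2^2 * 19 * 29; sigma = (1 + 2 + 4) * (1 + 19) * (1 + 29) = 7 * 20 * 30 = 4200; answer 4200

4200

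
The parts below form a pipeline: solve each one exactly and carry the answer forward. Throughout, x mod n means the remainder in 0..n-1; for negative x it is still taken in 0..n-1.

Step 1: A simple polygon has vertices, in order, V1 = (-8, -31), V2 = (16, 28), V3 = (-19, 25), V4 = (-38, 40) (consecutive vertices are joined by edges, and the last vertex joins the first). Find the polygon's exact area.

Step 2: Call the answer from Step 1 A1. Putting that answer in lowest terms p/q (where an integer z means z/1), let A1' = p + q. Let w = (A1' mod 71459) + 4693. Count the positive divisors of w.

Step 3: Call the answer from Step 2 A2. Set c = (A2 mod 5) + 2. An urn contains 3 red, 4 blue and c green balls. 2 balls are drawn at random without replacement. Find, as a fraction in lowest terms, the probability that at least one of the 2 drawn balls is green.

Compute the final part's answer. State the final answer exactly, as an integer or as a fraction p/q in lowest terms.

Step 1: cross terms: (-8*28 - 16*-31)=272, (16*25 - -19*28)=932, (-19*40 - -38*25)=190, (-38*-31 - -8*40)=1498; twice the area = |2892| = 2892; area = 1446; answer 1446
Step 2: A1 = 1446; threaded value p + q = 1447; w = 6140; 6140 = 2^2 * 5 * 307; number of divisors = (2+1) * (1+1) * (1+1) = 12; answer 12
Step 3: A2 = 12; c = 4; total draws C(11,2) = 55; complement C(7,2) = 21; favorable 55 - 21 = 34; P = 34/55; answer 34/55

34/55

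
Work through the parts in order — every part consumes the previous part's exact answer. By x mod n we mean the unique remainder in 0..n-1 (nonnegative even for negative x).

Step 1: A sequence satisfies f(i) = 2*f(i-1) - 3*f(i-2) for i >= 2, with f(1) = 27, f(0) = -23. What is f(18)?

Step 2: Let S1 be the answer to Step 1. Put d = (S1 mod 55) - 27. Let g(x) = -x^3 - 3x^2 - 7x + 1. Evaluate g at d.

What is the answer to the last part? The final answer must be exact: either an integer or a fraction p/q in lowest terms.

-5898

Step 1: f(2) = 2*(27) - 3*(-23) = 123; iterating: f(2)=123, f(3)=165, f(4)=-39, f(5)=-573, f(6)=-1029, f(7)=-339, f(8)=2409, f(9)=5835, f(10)=4443, f(11)=-8619, f(12)=-30567, f(13)=-35277, f(14)=21147, f(15)=148125, f(16)=232809, f(17)=21243, f(18)=-655941; answer -655941
Step 2: S1 = -655941; d = 17; -1*(17)^3 - 3*(17)^2 - 7*(17)^1 + 1 = (-4913) + (-867) + (-119) + (1) = -5898; answer -5898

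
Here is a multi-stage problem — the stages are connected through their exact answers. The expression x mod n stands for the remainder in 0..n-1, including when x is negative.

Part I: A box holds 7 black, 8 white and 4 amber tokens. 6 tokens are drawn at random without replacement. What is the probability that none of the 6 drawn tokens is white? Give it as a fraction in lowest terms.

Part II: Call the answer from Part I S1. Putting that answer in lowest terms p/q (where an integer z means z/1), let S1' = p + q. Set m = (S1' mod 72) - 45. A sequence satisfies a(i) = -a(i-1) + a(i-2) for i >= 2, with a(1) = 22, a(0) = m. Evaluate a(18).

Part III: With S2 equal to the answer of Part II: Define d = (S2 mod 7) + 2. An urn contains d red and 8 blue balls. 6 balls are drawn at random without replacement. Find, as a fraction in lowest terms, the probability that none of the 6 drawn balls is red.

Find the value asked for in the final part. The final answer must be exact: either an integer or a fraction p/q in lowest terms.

Part I: total draws C(19,6) = 27132; favorable C(11,6) = 462; P = 11/646; answer 11/646
Part II: S1 = 11/646; threaded value p + q = 657; m = -36; a(2) = -1*(22) + 1*(-36) = -58; iterating: a(2)=-58, a(3)=80, a(4)=-138, a(5)=218, a(6)=-356, a(7)=574, a(8)=-930, a(9)=1504, a(10)=-2434, a(11)=3938, a(12)=-6372, a(13)=10310, a(14)=-16682, a(15)=26992, a(16)=-43674, a(17)=70666, a(18)=-114340; answer -114340
Part III: S2 = -114340; d = 7; total draws C(15,6) = 5005; favorable C(8,6) = 28; P = 4/715; answer 4/715

4/715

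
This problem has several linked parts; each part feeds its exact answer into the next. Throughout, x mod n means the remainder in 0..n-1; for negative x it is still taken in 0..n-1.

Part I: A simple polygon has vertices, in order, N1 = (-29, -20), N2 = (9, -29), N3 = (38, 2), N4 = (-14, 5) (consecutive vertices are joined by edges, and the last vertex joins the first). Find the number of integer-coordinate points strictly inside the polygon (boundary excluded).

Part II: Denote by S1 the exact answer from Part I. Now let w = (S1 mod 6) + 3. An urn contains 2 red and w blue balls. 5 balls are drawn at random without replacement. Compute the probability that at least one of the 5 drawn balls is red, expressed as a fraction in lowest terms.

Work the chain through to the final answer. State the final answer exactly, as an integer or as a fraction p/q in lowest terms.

25/28

Part I: cross terms: (-29*-29 - 9*-20)=1021, (9*2 - 38*-29)=1120, (38*5 - -14*2)=218, (-14*-20 - -29*5)=425; twice the area = |2784| = 2784; area = 1392; boundary points = 1 + 1 + 1 + 5 = 8; strictly interior points = area - boundary/2 + 1 = 1389; answer 1389
Part II: S1 = 1389; w = 6; total draws C(8,5) = 56; complement C(6,5) = 6; favorable 56 - 6 = 50; P = 25/28; answer 25/28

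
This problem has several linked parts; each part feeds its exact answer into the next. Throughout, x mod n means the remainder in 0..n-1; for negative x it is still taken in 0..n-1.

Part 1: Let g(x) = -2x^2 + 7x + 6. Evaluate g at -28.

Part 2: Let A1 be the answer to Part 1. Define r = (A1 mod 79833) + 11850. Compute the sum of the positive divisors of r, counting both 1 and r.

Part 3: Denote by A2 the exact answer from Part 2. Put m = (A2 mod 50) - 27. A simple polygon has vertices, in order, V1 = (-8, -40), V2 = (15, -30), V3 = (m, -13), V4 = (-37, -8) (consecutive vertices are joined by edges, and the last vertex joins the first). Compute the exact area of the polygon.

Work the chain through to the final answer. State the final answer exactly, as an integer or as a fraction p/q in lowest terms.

823

Part 1: -2*(-28)^2 + 7*(-28)^1 + 6 = (-1568) + (-196) + (6) = -1758; answer -1758
Part 2: A1 = -1758; r = 89925; 89925 = 3 * 5^2 * 11 * 109; sigma = (1 + 3) * (1 + 5 + 25) * (1 + 11) * (1 + 109) = 4 * 31 * 12 * 110 = 163680; answer 163680
Part 3: A2 = 163680; m = 3; cross terms: (-8*-30 - 15*-40)=840, (15*-13 - 3*-30)=-105, (3*-8 - -37*-13)=-505, (-37*-40 - -8*-8)=1416; twice the area = |1646| = 1646; area = 823; answer 823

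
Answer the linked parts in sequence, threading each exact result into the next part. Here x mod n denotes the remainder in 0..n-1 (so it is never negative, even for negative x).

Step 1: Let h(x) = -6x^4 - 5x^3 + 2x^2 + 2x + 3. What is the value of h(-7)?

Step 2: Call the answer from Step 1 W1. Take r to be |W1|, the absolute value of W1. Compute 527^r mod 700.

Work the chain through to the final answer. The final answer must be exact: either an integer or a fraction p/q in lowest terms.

Step 1: -6*(-7)^4 - 5*(-7)^3 + 2*(-7)^2 + 2*(-7)^1 + 3 = (-14406) + (1715) + (98) + (-14) + (3) = -12604; answer -12604
Step 2: W1 = -12604; r = 12604; squarings mod 700: 527^1=527, 527^2=529, 527^4=541, 527^8=81, 527^16=261, 527^32=221, 527^64=541, 527^128=81, 527^256=261, 527^512=221, 527^1024=541, 527^2048=81, 527^4096=261, 527^8192=221; 527^12604 = 527^4 * 527^8 * 527^16 * 527^32 * 527^256 * 527^4096 * 527^8192 = 541 (mod 700); answer 541

541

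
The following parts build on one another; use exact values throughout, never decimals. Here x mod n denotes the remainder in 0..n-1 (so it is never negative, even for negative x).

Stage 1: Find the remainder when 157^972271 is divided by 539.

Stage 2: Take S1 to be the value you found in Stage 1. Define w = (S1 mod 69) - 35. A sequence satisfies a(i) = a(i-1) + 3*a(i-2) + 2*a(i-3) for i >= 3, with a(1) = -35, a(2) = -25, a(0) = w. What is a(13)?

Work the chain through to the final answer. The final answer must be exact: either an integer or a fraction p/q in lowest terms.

-1500571

Stage 1: squarings mod 539: 157^1=157, 157^2=394, 157^4=4, 157^8=16, 157^16=256, 157^32=317, 157^64=235, 157^128=247, 157^256=102, 157^512=163, 157^1024=158, 157^2048=170, 157^4096=333, 157^8192=394, 157^16384=4, 157^32768=16, 157^65536=256, 157^131072=317, 157^262144=235, 157^524288=247; 157^972271 = 157^1 * 157^2 * 157^4 * 157^8 * 157^32 * 157^64 * 157^128 * 157^256 * 157^1024 * 157^4096 * 157^16384 * 157^32768 * 157^131072 * 157^262144 * 157^524288 = 3 (mod 539); answer 3
Stage 2: S1 = 3; w = -32; a(3) = 1*(-25) + 3*(-35) + 2*(-32) = -194; iterating: a(3)=-194, a(4)=-339, a(5)=-971, a(6)=-2376, a(7)=-5967, a(8)=-15037, a(9)=-37690, a(10)=-94735, a(11)=-237879, a(12)=-597464, a(13)=-1500571; answer -1500571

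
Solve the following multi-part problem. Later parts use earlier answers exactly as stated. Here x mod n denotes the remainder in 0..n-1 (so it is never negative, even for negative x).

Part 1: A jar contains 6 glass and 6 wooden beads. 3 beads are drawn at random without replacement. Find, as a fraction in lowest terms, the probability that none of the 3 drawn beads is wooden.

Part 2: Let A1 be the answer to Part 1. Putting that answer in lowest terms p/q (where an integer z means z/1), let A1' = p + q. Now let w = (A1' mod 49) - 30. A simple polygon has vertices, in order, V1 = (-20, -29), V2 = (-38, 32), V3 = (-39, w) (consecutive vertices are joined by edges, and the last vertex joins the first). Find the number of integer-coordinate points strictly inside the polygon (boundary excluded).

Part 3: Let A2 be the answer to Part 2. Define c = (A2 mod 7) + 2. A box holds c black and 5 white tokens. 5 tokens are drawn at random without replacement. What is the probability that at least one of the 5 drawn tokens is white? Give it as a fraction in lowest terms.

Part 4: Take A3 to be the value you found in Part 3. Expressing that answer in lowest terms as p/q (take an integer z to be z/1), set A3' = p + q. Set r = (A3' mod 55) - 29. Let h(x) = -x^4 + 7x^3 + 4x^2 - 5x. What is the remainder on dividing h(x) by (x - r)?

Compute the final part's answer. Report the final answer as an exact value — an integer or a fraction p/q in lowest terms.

-18494

Part 1: total draws C(12,3) = 220; favorable C(6,3) = 20; P = 1/11; answer 1/11
Part 2: A1 = 1/11; threaded value p + q = 12; w = -18; cross terms: (-20*32 - -38*-29)=-1742, (-38*-18 - -39*32)=1932, (-39*-29 - -20*-18)=771; twice the area = |961| = 961; area = 961/2; boundary points = 1 + 1 + 1 = 3; strictly interior points = area - boundary/2 + 1 = 480; answer 480
Part 3: A2 = 480; c = 6; total draws C(11,5) = 462; complement C(6,5) = 6; favorable 462 - 6 = 456; P = 76/77; answer 76/77
Part 4: A3 = 76/77; threaded value p + q = 153; r = 14; remainder = value at the root: -1*(14)^4 + 7*(14)^3 + 4*(14)^2 - 5*(14)^1 = (-38416) + (19208) + (784) + (-70) = -18494; answer -18494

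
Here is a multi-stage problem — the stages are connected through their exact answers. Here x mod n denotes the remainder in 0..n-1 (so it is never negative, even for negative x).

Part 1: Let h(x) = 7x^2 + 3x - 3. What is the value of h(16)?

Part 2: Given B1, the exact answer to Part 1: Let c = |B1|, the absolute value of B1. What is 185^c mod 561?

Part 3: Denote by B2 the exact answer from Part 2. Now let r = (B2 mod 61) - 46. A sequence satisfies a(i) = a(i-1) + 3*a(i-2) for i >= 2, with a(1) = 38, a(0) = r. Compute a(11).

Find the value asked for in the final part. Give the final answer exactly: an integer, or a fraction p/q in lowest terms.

-12787

Part 1: 7*(16)^2 + 3*(16)^1 - 3 = (1792) + (48) + (-3) = 1837; answer 1837
Part 2: B1 = 1837; c = 1837; squarings mod 561: 185^1=185, 185^2=4, 185^4=16, 185^8=256, 185^16=460, 185^32=103, 185^64=511, 185^128=256, 185^256=460, 185^512=103, 185^1024=511; 185^1837 = 185^1 * 185^4 * 185^8 * 185^32 * 185^256 * 185^512 * 185^1024 = 257 (mod 561); answer 257
Part 3: B2 = 257; r = -33; a(2) = 1*(38) + 3*(-33) = -61; iterating: a(2)=-61, a(3)=53, a(4)=-130, a(5)=29, a(6)=-361, a(7)=-274, a(8)=-1357, a(9)=-2179, a(10)=-6250, a(11)=-12787; answer -12787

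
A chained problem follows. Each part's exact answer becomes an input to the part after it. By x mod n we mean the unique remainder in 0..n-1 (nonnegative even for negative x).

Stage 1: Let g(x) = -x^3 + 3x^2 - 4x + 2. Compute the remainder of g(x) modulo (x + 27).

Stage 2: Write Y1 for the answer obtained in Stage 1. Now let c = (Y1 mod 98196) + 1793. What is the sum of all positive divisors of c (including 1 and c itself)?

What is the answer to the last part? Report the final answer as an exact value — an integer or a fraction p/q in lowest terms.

23774

Stage 1: remainder = value at the root: -1*(-27)^3 + 3*(-27)^2 - 4*(-27)^1 + 2 = (19683) + (2187) + (108) + (2) = 21980; answer 21980
Stage 2: Y1 = 21980; c = 23773; 23773 is prime, so its only divisors are 1 and 23773; sigma = 1 + 23773 = 23774; answer 23774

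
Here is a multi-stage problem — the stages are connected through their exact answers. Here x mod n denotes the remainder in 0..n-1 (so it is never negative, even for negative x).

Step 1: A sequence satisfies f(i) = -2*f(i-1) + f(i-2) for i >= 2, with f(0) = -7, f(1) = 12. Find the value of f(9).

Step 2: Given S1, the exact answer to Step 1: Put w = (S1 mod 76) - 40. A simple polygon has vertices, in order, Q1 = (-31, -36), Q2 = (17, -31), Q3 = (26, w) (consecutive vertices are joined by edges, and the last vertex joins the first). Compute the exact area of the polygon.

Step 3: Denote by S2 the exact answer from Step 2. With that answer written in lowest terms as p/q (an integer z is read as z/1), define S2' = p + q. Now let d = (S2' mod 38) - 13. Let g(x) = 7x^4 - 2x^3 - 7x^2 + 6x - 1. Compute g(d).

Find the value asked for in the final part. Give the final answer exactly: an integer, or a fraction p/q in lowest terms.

8423

Step 1: f(2) = -2*(12) + 1*(-7) = -31; iterating: f(2)=-31, f(3)=74, f(4)=-179, f(5)=432, f(6)=-1043, f(7)=2518, f(8)=-6079, f(9)=14676; answer 14676
Step 2: S1 = 14676; w = -32; cross terms: (-31*-31 - 17*-36)=1573, (17*-32 - 26*-31)=262, (26*-36 - -31*-32)=-1928; twice the area = |-93| = 93; area = 93/2; answer 93/2
Step 3: S2 = 93/2; threaded value p + q = 95; d = 6; 7*(6)^4 - 2*(6)^3 - 7*(6)^2 + 6*(6)^1 - 1 = (9072) + (-432) + (-252) + (36) + (-1) = 8423; answer 8423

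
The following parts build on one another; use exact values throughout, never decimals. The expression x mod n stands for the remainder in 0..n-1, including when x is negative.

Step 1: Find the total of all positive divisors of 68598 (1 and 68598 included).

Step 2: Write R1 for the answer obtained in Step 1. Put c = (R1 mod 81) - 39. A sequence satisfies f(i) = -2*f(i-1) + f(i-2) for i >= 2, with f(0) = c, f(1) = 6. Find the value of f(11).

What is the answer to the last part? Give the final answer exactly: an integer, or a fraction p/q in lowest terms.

Step 1: 68598 = 2 * 3^2 * 37 * 103; sigma = (1 + 2) * (1 + 3 + 9) * (1 + 37) * (1 + 103) = 3 * 13 * 38 * 104 = 154128; answer 154128
Step 2: R1 = 154128; c = 27; f(2) = -2*(6) + 1*(27) = 15; iterating: f(2)=15, f(3)=-24, f(4)=63, f(5)=-150, f(6)=363, f(7)=-876, f(8)=2115, f(9)=-5106, f(10)=12327, f(11)=-29760; answer -29760

-29760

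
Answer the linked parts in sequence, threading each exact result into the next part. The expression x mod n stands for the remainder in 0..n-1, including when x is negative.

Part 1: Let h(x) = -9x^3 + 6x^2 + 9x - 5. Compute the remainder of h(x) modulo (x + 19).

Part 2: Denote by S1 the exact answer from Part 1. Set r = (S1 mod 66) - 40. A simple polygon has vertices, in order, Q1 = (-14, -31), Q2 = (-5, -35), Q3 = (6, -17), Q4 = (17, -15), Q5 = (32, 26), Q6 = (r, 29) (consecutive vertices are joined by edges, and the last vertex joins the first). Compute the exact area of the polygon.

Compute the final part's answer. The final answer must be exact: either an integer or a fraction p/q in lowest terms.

1799

Part 1: remainder = value at the root: -9*(-19)^3 + 6*(-19)^2 + 9*(-19)^1 - 5 = (61731) + (2166) + (-171) + (-5) = 63721; answer 63721
Part 2: S1 = 63721; r = -9; cross terms: (-14*-35 - -5*-31)=335, (-5*-17 - 6*-35)=295, (6*-15 - 17*-17)=199, (17*26 - 32*-15)=922, (32*29 - -9*26)=1162, (-9*-31 - -14*29)=685; twice the area = |3598| = 3598; area = 1799; answer 1799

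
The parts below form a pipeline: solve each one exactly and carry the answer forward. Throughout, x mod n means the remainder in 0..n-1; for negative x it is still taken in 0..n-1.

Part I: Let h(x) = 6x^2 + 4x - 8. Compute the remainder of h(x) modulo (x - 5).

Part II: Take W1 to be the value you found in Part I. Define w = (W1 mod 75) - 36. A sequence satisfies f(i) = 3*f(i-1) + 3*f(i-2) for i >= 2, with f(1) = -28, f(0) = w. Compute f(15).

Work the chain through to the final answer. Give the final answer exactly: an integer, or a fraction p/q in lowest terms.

Part I: remainder = value at the root: 6*(5)^2 + 4*(5)^1 - 8 = (150) + (20) + (-8) = 162; answer 162
Part II: W1 = 162; w = -24; f(2) = 3*(-28) + 3*(-24) = -156; iterating: f(2)=-156, f(3)=-552, f(4)=-2124, f(5)=-8028, f(6)=-30456, f(7)=-115452, f(8)=-437724, f(9)=-1659528, f(10)=-6291756, f(11)=-23853852, f(12)=-90436824, f(13)=-342872028, f(14)=-1299926556, f(15)=-4928395752; answer -4928395752

-4928395752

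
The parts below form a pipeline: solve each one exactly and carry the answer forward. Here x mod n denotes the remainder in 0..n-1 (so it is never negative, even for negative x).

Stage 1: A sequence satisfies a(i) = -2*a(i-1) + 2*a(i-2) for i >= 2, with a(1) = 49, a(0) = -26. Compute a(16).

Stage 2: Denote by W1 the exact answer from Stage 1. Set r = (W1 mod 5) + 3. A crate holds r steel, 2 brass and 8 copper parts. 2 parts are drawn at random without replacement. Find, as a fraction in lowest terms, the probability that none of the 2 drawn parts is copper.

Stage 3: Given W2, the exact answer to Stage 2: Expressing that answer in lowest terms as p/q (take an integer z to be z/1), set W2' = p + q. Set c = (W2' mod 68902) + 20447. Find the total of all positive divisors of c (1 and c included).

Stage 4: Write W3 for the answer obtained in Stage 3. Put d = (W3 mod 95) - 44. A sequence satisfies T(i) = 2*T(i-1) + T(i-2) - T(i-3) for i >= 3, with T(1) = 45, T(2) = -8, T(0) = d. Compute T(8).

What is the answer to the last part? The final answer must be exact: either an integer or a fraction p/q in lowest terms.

Stage 1: a(2) = -2*(49) + 2*(-26) = -150; iterating: a(2)=-150, a(3)=398, a(4)=-1096, a(5)=2988, a(6)=-8168, a(7)=22312, a(8)=-60960, a(9)=166544, a(10)=-455008, a(11)=1243104, a(12)=-3396224, a(13)=9278656, a(14)=-25349760, a(15)=69256832, a(16)=-189213184; answer -189213184
Stage 2: W1 = -189213184; r = 4; total draws C(14,2) = 91; favorable C(6,2) = 15; P = 15/91; answer 15/91
Stage 3: W2 = 15/91; threaded value p + q = 106; c = 20553; 20553 = 3 * 13 * 17 * 31; sigma = (1 + 3) * (1 + 13) * (1 + 17) * (1 + 31) = 4 * 14 * 18 * 32 = 32256; answer 32256
Stage 4: W3 = 32256; d = 7; T(3) = 2*(-8) + 1*(45) - 1*(7) = 22; iterating: T(3)=22, T(4)=-9, T(5)=12, T(6)=-7, T(7)=7, T(8)=-5; answer -5

-5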